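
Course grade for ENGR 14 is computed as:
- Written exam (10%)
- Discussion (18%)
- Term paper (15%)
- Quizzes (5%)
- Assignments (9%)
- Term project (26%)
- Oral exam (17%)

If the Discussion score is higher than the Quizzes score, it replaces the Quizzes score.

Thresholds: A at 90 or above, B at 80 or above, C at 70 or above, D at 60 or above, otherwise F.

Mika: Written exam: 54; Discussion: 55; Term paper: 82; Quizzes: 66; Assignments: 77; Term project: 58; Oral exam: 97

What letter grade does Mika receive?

Discussion (55) ≤ Quizzes (66), so Quizzes stays at 66.
Weighted total:
  Written exam 54 × 0.1 = 5.4
  Discussion 55 × 0.18 = 9.9
  Term paper 82 × 0.15 = 12.3
  Quizzes 66 × 0.05 = 3.3
  Assignments 77 × 0.09 = 6.93
  Term project 58 × 0.26 = 15.08
  Oral exam 97 × 0.17 = 16.49
Sum = 69.4
69.4 is ≥ 60 and < 70 → D

D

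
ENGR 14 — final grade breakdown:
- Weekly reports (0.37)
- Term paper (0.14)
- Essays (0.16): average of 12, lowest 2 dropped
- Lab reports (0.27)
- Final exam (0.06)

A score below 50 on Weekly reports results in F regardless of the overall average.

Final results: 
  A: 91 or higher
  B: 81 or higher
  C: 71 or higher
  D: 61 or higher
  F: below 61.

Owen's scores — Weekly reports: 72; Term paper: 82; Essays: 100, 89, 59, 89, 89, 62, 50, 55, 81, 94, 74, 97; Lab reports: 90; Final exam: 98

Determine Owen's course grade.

B

Essays: drop 50, 55 → average of remaining 10 = 834/10 = 83.4
Weekly reports score 72 ≥ 50: minimum met.
Weighted total:
  Weekly reports 72 × 0.37 = 26.64
  Term paper 82 × 0.14 = 11.48
  Essays 83.4 × 0.16 = 13.344
  Lab reports 90 × 0.27 = 24.3
  Final exam 98 × 0.06 = 5.88
Sum = 81.644
81.644 is ≥ 81 and < 91 → B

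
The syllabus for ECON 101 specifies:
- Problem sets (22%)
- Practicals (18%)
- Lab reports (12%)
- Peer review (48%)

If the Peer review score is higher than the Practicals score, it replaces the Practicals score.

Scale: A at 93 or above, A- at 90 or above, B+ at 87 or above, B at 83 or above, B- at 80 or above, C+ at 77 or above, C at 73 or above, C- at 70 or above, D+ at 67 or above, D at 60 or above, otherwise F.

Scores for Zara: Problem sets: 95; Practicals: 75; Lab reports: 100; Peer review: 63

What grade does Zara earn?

C

Peer review (63) ≤ Practicals (75), so Practicals stays at 75.
Weighted total:
  Problem sets 95 × 0.22 = 20.9
  Practicals 75 × 0.18 = 13.5
  Lab reports 100 × 0.12 = 12
  Peer review 63 × 0.48 = 30.24
Sum = 76.64
76.64 is ≥ 73 and < 77 → C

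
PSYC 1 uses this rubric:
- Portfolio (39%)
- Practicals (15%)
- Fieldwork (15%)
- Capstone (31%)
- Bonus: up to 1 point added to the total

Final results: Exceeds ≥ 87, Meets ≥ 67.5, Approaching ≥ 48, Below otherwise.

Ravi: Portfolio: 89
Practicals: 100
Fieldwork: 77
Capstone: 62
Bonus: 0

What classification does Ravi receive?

Weighted total:
  Portfolio 89 × 0.39 = 34.71
  Practicals 100 × 0.15 = 15
  Fieldwork 77 × 0.15 = 11.55
  Capstone 62 × 0.31 = 19.22
Sum = 80.48
Bonus: 80.48 + 0 = 80.48
80.48 is ≥ 67.5 and < 87 → Meets

Meets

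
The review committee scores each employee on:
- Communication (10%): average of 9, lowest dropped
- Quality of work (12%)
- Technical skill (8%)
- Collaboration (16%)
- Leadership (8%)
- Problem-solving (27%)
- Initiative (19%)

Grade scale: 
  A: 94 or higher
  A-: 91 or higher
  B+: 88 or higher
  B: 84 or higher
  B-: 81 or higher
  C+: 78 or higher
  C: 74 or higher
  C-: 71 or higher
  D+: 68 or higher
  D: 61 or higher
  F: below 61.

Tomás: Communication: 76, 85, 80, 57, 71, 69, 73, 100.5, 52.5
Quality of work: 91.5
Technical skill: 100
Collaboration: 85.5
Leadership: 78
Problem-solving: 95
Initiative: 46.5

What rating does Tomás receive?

B-

Communication: drop 52.5 → average of remaining 8 = 611.5/8 = 76.4375
Weighted total:
  Communication 76.4375 × 0.1 = 7.64375
  Quality of work 91.5 × 0.12 = 10.98
  Technical skill 100 × 0.08 = 8
  Collaboration 85.5 × 0.16 = 13.68
  Leadership 78 × 0.08 = 6.24
  Problem-solving 95 × 0.27 = 25.65
  Initiative 46.5 × 0.19 = 8.835
Sum = 81.02875
81.02875 is ≥ 81 and < 84 → B-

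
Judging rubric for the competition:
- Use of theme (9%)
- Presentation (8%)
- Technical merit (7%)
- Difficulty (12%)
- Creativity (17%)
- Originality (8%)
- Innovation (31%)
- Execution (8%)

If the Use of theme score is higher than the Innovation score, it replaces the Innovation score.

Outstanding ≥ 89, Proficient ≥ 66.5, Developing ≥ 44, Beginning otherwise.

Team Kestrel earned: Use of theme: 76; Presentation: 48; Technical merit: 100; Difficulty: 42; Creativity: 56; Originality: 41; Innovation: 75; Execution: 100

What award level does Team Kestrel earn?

Use of theme (76) > Innovation (75), so Innovation counts as 76.
Weighted total:
  Use of theme 76 × 0.09 = 6.84
  Presentation 48 × 0.08 = 3.84
  Technical merit 100 × 0.07 = 7
  Difficulty 42 × 0.12 = 5.04
  Creativity 56 × 0.17 = 9.52
  Originality 41 × 0.08 = 3.28
  Innovation 76 × 0.31 = 23.56
  Execution 100 × 0.08 = 8
Sum = 67.08
67.08 is ≥ 66.5 and < 89 → Proficient

Proficient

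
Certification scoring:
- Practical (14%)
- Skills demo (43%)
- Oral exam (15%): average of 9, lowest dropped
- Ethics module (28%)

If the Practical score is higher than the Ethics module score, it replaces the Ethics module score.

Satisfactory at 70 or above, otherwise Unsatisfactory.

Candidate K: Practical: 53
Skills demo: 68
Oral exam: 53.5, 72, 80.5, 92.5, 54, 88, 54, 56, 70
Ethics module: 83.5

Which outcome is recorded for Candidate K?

Oral exam: drop 53.5 → average of remaining 8 = 567/8 = 70.875
Practical (53) ≤ Ethics module (83.5), so Ethics module stays at 83.5.
Weighted total:
  Practical 53 × 0.14 = 7.42
  Skills demo 68 × 0.43 = 29.24
  Oral exam 70.875 × 0.15 = 10.63125
  Ethics module 83.5 × 0.28 = 23.38
Sum = 70.67125
70.67125 ≥ 70 → Satisfactory

Satisfactory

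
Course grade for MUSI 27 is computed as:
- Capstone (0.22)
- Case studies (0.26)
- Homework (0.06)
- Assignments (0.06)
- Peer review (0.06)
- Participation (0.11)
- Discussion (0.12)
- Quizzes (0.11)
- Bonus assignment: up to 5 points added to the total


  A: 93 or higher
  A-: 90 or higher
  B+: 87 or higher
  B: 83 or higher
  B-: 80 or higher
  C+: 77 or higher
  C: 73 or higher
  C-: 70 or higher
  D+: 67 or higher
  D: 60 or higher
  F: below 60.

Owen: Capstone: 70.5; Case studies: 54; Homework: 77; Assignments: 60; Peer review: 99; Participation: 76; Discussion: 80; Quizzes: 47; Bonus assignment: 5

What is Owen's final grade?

C-

Weighted total:
  Capstone 70.5 × 0.22 = 15.51
  Case studies 54 × 0.26 = 14.04
  Homework 77 × 0.06 = 4.62
  Assignments 60 × 0.06 = 3.6
  Peer review 99 × 0.06 = 5.94
  Participation 76 × 0.11 = 8.36
  Discussion 80 × 0.12 = 9.6
  Quizzes 47 × 0.11 = 5.17
Sum = 66.84
Bonus assignment: 66.84 + 5 = 71.84
71.84 is ≥ 70 and < 73 → C-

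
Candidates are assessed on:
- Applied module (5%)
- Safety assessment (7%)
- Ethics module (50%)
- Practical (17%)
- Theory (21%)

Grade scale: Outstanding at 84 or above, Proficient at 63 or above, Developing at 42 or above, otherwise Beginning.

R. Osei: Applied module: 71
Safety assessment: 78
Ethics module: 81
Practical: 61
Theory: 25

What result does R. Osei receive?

Proficient

Weighted total:
  Applied module 71 × 0.05 = 3.55
  Safety assessment 78 × 0.07 = 5.46
  Ethics module 81 × 0.5 = 40.5
  Practical 61 × 0.17 = 10.37
  Theory 25 × 0.21 = 5.25
Sum = 65.13
65.13 is ≥ 63 and < 84 → Proficient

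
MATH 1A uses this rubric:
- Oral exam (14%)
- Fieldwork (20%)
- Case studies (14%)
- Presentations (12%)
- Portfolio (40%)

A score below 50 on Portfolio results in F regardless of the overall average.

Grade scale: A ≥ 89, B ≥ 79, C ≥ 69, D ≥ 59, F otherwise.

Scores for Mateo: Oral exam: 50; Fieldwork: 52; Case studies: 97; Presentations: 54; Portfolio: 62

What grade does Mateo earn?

D

Portfolio score 62 ≥ 50: minimum met.
Weighted total:
  Oral exam 50 × 0.14 = 7
  Fieldwork 52 × 0.2 = 10.4
  Case studies 97 × 0.14 = 13.58
  Presentations 54 × 0.12 = 6.48
  Portfolio 62 × 0.4 = 24.8
Sum = 62.26
62.26 is ≥ 59 and < 69 → D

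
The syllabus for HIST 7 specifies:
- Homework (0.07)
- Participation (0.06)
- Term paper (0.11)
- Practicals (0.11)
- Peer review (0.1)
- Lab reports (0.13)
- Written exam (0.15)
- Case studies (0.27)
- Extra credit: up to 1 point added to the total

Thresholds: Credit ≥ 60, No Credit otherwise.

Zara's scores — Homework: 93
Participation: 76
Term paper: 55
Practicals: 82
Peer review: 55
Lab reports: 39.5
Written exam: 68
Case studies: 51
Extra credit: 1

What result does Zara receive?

Weighted total:
  Homework 93 × 0.07 = 6.51
  Participation 76 × 0.06 = 4.56
  Term paper 55 × 0.11 = 6.05
  Practicals 82 × 0.11 = 9.02
  Peer review 55 × 0.1 = 5.5
  Lab reports 39.5 × 0.13 = 5.135
  Written exam 68 × 0.15 = 10.2
  Case studies 51 × 0.27 = 13.77
Sum = 60.745
Extra credit: 60.745 + 1 = 61.745
61.745 ≥ 60 → Credit

Credit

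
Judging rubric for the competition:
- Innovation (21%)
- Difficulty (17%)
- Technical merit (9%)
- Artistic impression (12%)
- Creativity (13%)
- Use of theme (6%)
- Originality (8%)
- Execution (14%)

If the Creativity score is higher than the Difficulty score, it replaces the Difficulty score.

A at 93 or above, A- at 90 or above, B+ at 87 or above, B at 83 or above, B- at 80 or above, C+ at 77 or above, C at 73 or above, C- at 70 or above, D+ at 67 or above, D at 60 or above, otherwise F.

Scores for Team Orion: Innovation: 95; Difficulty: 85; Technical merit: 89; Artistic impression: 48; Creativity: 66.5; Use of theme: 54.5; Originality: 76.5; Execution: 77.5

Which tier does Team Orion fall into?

C+

Creativity (66.5) ≤ Difficulty (85), so Difficulty stays at 85.
Weighted total:
  Innovation 95 × 0.21 = 19.95
  Difficulty 85 × 0.17 = 14.45
  Technical merit 89 × 0.09 = 8.01
  Artistic impression 48 × 0.12 = 5.76
  Creativity 66.5 × 0.13 = 8.645
  Use of theme 54.5 × 0.06 = 3.27
  Originality 76.5 × 0.08 = 6.12
  Execution 77.5 × 0.14 = 10.85
Sum = 77.055
77.055 is ≥ 77 and < 80 → C+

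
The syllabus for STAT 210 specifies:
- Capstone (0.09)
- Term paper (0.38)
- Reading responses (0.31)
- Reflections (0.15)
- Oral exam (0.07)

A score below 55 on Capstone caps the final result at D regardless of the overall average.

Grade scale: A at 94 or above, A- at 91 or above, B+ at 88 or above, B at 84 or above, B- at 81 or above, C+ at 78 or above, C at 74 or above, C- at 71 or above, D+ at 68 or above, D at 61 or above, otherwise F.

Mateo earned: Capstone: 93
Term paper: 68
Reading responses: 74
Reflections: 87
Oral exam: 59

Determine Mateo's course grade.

C

Capstone score 93 ≥ 55: minimum met.
Weighted total:
  Capstone 93 × 0.09 = 8.37
  Term paper 68 × 0.38 = 25.84
  Reading responses 74 × 0.31 = 22.94
  Reflections 87 × 0.15 = 13.05
  Oral exam 59 × 0.07 = 4.13
Sum = 74.33
74.33 is ≥ 74 and < 78 → C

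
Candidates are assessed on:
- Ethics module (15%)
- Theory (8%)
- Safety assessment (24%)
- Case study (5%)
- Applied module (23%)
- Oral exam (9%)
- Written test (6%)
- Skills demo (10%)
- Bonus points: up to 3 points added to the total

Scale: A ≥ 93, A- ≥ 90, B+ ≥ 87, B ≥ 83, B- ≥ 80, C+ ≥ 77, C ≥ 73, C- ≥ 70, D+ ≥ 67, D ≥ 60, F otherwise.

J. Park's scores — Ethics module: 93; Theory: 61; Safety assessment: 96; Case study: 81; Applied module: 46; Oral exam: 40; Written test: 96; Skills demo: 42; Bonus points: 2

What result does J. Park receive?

Weighted total:
  Ethics module 93 × 0.15 = 13.95
  Theory 61 × 0.08 = 4.88
  Safety assessment 96 × 0.24 = 23.04
  Case study 81 × 0.05 = 4.05
  Applied module 46 × 0.23 = 10.58
  Oral exam 40 × 0.09 = 3.6
  Written test 96 × 0.06 = 5.76
  Skills demo 42 × 0.1 = 4.2
Sum = 70.06
Bonus points: 70.06 + 2 = 72.06
72.06 is ≥ 70 and < 73 → C-

C-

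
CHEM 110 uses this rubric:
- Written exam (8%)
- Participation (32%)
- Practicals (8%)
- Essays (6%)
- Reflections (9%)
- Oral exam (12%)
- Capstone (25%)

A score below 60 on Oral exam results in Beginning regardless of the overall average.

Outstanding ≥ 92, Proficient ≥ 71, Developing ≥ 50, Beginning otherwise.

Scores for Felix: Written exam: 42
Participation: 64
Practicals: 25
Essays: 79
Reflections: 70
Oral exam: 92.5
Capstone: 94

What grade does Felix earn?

Oral exam score 92.5 ≥ 60: minimum met.
Weighted total:
  Written exam 42 × 0.08 = 3.36
  Participation 64 × 0.32 = 20.48
  Practicals 25 × 0.08 = 2
  Essays 79 × 0.06 = 4.74
  Reflections 70 × 0.09 = 6.3
  Oral exam 92.5 × 0.12 = 11.1
  Capstone 94 × 0.25 = 23.5
Sum = 71.48
71.48 is ≥ 71 and < 92 → Proficient

Proficient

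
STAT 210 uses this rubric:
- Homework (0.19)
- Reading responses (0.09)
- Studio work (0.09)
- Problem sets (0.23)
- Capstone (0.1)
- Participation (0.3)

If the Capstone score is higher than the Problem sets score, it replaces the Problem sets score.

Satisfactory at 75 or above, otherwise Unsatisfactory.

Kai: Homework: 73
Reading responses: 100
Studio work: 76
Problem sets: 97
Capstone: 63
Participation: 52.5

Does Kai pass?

Unsatisfactory

Capstone (63) ≤ Problem sets (97), so Problem sets stays at 97.
Weighted total:
  Homework 73 × 0.19 = 13.87
  Reading responses 100 × 0.09 = 9
  Studio work 76 × 0.09 = 6.84
  Problem sets 97 × 0.23 = 22.31
  Capstone 63 × 0.1 = 6.3
  Participation 52.5 × 0.3 = 15.75
Sum = 74.07
74.07 < 75 → Unsatisfactory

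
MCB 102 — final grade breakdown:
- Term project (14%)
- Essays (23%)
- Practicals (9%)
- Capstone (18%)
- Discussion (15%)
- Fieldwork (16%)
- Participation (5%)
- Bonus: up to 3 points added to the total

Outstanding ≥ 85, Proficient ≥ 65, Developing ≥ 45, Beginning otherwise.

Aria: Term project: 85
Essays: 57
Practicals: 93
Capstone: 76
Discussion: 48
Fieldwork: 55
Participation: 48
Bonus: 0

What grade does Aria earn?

Proficient

Weighted total:
  Term project 85 × 0.14 = 11.9
  Essays 57 × 0.23 = 13.11
  Practicals 93 × 0.09 = 8.37
  Capstone 76 × 0.18 = 13.68
  Discussion 48 × 0.15 = 7.2
  Fieldwork 55 × 0.16 = 8.8
  Participation 48 × 0.05 = 2.4
Sum = 65.46
Bonus: 65.46 + 0 = 65.46
65.46 is ≥ 65 and < 85 → Proficient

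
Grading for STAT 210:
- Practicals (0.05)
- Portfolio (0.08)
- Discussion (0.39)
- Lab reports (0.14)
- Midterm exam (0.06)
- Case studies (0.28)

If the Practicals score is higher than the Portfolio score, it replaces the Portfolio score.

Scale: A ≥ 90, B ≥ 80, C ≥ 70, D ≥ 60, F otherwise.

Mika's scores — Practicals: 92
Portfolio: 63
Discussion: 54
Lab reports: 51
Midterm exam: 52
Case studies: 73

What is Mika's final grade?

Practicals (92) > Portfolio (63), so Portfolio counts as 92.
Weighted total:
  Practicals 92 × 0.05 = 4.6
  Portfolio 92 × 0.08 = 7.36
  Discussion 54 × 0.39 = 21.06
  Lab reports 51 × 0.14 = 7.14
  Midterm exam 52 × 0.06 = 3.12
  Case studies 73 × 0.28 = 20.44
Sum = 63.72
63.72 is ≥ 60 and < 70 → D

D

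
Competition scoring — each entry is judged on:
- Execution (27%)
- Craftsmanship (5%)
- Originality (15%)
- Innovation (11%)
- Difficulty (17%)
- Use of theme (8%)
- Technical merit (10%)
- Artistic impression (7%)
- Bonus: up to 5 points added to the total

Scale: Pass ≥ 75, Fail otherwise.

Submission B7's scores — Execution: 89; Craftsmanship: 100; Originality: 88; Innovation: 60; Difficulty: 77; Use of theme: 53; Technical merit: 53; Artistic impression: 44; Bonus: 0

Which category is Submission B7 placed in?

Fail

Weighted total:
  Execution 89 × 0.27 = 24.03
  Craftsmanship 100 × 0.05 = 5
  Originality 88 × 0.15 = 13.2
  Innovation 60 × 0.11 = 6.6
  Difficulty 77 × 0.17 = 13.09
  Use of theme 53 × 0.08 = 4.24
  Technical merit 53 × 0.1 = 5.3
  Artistic impression 44 × 0.07 = 3.08
Sum = 74.54
Bonus: 74.54 + 0 = 74.54
74.54 < 75 → Fail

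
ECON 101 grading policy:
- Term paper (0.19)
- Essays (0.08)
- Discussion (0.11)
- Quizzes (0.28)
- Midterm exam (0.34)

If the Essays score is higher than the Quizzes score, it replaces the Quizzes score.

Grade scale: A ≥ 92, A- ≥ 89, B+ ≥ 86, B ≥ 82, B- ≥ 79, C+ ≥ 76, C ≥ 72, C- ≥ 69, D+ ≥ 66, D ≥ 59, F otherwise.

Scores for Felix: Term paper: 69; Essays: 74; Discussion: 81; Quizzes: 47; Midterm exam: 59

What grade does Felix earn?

D+

Essays (74) > Quizzes (47), so Quizzes counts as 74.
Weighted total:
  Term paper 69 × 0.19 = 13.11
  Essays 74 × 0.08 = 5.92
  Discussion 81 × 0.11 = 8.91
  Quizzes 74 × 0.28 = 20.72
  Midterm exam 59 × 0.34 = 20.06
Sum = 68.72
68.72 is ≥ 66 and < 69 → D+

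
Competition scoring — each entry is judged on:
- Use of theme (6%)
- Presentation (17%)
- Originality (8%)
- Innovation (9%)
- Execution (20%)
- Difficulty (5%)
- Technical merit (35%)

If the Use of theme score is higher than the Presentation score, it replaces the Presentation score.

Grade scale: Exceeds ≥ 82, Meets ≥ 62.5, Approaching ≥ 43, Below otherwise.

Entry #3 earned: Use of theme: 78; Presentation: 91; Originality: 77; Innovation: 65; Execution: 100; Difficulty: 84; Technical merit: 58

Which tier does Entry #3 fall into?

Meets

Use of theme (78) ≤ Presentation (91), so Presentation stays at 91.
Weighted total:
  Use of theme 78 × 0.06 = 4.68
  Presentation 91 × 0.17 = 15.47
  Originality 77 × 0.08 = 6.16
  Innovation 65 × 0.09 = 5.85
  Execution 100 × 0.2 = 20
  Difficulty 84 × 0.05 = 4.2
  Technical merit 58 × 0.35 = 20.3
Sum = 76.66
76.66 is ≥ 62.5 and < 82 → Meets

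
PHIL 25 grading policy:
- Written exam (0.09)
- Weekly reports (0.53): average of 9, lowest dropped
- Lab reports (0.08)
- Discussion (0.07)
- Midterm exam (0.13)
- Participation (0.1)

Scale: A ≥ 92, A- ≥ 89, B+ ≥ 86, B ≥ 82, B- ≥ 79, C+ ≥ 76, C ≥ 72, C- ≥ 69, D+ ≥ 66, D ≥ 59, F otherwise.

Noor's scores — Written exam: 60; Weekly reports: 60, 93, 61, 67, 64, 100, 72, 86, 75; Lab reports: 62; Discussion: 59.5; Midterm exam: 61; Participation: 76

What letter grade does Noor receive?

Weekly reports: drop 60 → average of remaining 8 = 618/8 = 77.25
Weighted total:
  Written exam 60 × 0.09 = 5.4
  Weekly reports 77.25 × 0.53 = 40.9425
  Lab reports 62 × 0.08 = 4.96
  Discussion 59.5 × 0.07 = 4.165
  Midterm exam 61 × 0.13 = 7.93
  Participation 76 × 0.1 = 7.6
Sum = 70.9975
70.9975 is ≥ 69 and < 72 → C-

C-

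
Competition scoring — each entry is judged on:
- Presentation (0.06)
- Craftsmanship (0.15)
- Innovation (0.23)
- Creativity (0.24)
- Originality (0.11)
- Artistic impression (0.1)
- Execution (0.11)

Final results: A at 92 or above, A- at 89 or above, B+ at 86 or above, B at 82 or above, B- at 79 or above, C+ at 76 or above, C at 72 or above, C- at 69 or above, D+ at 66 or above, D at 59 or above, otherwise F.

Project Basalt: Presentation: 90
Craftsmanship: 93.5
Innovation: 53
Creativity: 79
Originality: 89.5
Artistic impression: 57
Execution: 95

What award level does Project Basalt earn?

Weighted total:
  Presentation 90 × 0.06 = 5.4
  Craftsmanship 93.5 × 0.15 = 14.025
  Innovation 53 × 0.23 = 12.19
  Creativity 79 × 0.24 = 18.96
  Originality 89.5 × 0.11 = 9.845
  Artistic impression 57 × 0.1 = 5.7
  Execution 95 × 0.11 = 10.45
Sum = 76.57
76.57 is ≥ 76 and < 79 → C+

C+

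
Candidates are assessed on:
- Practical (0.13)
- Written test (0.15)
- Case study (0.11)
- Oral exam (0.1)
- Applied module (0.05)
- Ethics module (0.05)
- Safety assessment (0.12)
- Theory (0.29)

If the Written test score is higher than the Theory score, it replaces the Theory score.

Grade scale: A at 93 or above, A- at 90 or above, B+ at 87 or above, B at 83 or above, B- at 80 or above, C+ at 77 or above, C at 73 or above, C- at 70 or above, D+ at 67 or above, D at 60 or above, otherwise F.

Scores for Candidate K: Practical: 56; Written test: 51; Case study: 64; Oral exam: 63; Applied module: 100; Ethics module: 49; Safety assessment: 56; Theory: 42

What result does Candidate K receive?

Written test (51) > Theory (42), so Theory counts as 51.
Weighted total:
  Practical 56 × 0.13 = 7.28
  Written test 51 × 0.15 = 7.65
  Case study 64 × 0.11 = 7.04
  Oral exam 63 × 0.1 = 6.3
  Applied module 100 × 0.05 = 5
  Ethics module 49 × 0.05 = 2.45
  Safety assessment 56 × 0.12 = 6.72
  Theory 51 × 0.29 = 14.79
Sum = 57.23
57.23 < 60 → F

F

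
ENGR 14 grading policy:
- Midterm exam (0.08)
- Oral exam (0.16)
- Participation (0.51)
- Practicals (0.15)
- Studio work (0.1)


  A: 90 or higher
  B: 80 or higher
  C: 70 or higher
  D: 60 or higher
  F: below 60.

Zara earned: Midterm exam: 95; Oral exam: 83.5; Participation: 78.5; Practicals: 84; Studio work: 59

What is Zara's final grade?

C

Weighted total:
  Midterm exam 95 × 0.08 = 7.6
  Oral exam 83.5 × 0.16 = 13.36
  Participation 78.5 × 0.51 = 40.035
  Practicals 84 × 0.15 = 12.6
  Studio work 59 × 0.1 = 5.9
Sum = 79.495
79.495 is ≥ 70 and < 80 → C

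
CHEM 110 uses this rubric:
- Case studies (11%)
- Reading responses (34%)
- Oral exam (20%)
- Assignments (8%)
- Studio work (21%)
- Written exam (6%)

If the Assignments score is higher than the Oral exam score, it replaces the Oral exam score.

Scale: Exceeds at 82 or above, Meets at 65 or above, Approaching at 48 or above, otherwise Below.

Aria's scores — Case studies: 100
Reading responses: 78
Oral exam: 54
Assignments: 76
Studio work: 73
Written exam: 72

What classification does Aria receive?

Assignments (76) > Oral exam (54), so Oral exam counts as 76.
Weighted total:
  Case studies 100 × 0.11 = 11
  Reading responses 78 × 0.34 = 26.52
  Oral exam 76 × 0.2 = 15.2
  Assignments 76 × 0.08 = 6.08
  Studio work 73 × 0.21 = 15.33
  Written exam 72 × 0.06 = 4.32
Sum = 78.45
78.45 is ≥ 65 and < 82 → Meets

Meets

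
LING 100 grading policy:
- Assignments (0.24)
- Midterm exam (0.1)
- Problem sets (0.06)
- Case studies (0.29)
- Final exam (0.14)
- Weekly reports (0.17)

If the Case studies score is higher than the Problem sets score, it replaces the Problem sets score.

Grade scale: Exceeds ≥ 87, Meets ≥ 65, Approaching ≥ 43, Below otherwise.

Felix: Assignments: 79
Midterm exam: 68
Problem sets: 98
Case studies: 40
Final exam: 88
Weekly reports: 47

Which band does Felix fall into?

Case studies (40) ≤ Problem sets (98), so Problem sets stays at 98.
Weighted total:
  Assignments 79 × 0.24 = 18.96
  Midterm exam 68 × 0.1 = 6.8
  Problem sets 98 × 0.06 = 5.88
  Case studies 40 × 0.29 = 11.6
  Final exam 88 × 0.14 = 12.32
  Weekly reports 47 × 0.17 = 7.99
Sum = 63.55
63.55 is ≥ 43 and < 65 → Approaching

Approaching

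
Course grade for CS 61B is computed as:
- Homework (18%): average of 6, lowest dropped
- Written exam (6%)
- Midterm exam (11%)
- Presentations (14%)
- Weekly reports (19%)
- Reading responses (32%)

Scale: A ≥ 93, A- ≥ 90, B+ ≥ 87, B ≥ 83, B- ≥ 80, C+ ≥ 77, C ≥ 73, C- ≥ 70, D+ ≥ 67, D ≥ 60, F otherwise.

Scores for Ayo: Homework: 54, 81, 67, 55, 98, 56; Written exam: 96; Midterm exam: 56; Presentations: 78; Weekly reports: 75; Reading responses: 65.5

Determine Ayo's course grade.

Homework: drop 54 → average of remaining 5 = 357/5 = 71.4
Weighted total:
  Homework 71.4 × 0.18 = 12.852
  Written exam 96 × 0.06 = 5.76
  Midterm exam 56 × 0.11 = 6.16
  Presentations 78 × 0.14 = 10.92
  Weekly reports 75 × 0.19 = 14.25
  Reading responses 65.5 × 0.32 = 20.96
Sum = 70.902
70.902 is ≥ 70 and < 73 → C-

C-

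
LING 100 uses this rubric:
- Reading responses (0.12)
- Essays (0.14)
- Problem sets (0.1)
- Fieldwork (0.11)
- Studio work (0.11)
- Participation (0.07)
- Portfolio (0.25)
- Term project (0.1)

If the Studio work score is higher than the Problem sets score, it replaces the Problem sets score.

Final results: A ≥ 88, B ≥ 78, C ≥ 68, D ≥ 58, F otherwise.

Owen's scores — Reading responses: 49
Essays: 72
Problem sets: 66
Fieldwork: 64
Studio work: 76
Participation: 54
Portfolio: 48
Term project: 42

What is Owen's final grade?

D

Studio work (76) > Problem sets (66), so Problem sets counts as 76.
Weighted total:
  Reading responses 49 × 0.12 = 5.88
  Essays 72 × 0.14 = 10.08
  Problem sets 76 × 0.1 = 7.6
  Fieldwork 64 × 0.11 = 7.04
  Studio work 76 × 0.11 = 8.36
  Participation 54 × 0.07 = 3.78
  Portfolio 48 × 0.25 = 12
  Term project 42 × 0.1 = 4.2
Sum = 58.94
58.94 is ≥ 58 and < 68 → D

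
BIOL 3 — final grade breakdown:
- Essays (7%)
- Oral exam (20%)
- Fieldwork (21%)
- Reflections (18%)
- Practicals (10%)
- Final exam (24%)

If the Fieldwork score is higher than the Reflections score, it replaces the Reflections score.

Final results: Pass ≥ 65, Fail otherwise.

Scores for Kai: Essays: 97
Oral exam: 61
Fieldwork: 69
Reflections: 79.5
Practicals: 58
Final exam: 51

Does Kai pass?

Fieldwork (69) ≤ Reflections (79.5), so Reflections stays at 79.5.
Weighted total:
  Essays 97 × 0.07 = 6.79
  Oral exam 61 × 0.2 = 12.2
  Fieldwork 69 × 0.21 = 14.49
  Reflections 79.5 × 0.18 = 14.31
  Practicals 58 × 0.1 = 5.8
  Final exam 51 × 0.24 = 12.24
Sum = 65.83
65.83 ≥ 65 → Pass

Pass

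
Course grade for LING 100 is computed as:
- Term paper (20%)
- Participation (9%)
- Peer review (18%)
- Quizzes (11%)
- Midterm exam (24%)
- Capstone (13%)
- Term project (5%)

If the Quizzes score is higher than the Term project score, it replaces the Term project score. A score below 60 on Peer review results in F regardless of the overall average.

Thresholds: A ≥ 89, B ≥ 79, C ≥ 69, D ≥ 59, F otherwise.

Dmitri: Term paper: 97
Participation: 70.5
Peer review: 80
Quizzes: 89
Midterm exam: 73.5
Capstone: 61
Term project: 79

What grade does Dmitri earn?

B

Quizzes (89) > Term project (79), so Term project counts as 89.
Peer review score 80 ≥ 60: minimum met.
Weighted total:
  Term paper 97 × 0.2 = 19.4
  Participation 70.5 × 0.09 = 6.345
  Peer review 80 × 0.18 = 14.4
  Quizzes 89 × 0.11 = 9.79
  Midterm exam 73.5 × 0.24 = 17.64
  Capstone 61 × 0.13 = 7.93
  Term project 89 × 0.05 = 4.45
Sum = 79.955
79.955 is ≥ 79 and < 89 → B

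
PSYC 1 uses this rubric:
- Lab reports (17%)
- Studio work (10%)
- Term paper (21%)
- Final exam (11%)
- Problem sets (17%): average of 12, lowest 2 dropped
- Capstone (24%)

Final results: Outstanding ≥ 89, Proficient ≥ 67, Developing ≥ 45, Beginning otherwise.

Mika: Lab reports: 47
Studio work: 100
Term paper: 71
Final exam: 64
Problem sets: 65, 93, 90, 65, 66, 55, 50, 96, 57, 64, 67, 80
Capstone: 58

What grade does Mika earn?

Developing

Problem sets: drop 50, 55 → average of remaining 10 = 743/10 = 74.3
Weighted total:
  Lab reports 47 × 0.17 = 7.99
  Studio work 100 × 0.1 = 10
  Term paper 71 × 0.21 = 14.91
  Final exam 64 × 0.11 = 7.04
  Problem sets 74.3 × 0.17 = 12.631
  Capstone 58 × 0.24 = 13.92
Sum = 66.491
66.491 is ≥ 45 and < 67 → Developing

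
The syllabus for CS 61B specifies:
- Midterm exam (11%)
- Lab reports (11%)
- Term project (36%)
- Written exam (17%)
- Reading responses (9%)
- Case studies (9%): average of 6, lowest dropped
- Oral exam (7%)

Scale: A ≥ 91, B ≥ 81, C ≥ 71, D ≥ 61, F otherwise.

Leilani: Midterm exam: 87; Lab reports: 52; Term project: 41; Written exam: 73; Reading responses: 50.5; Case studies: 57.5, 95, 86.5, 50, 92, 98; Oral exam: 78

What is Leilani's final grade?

F

Case studies: drop 50 → average of remaining 5 = 429/5 = 85.8
Weighted total:
  Midterm exam 87 × 0.11 = 9.57
  Lab reports 52 × 0.11 = 5.72
  Term project 41 × 0.36 = 14.76
  Written exam 73 × 0.17 = 12.41
  Reading responses 50.5 × 0.09 = 4.545
  Case studies 85.8 × 0.09 = 7.722
  Oral exam 78 × 0.07 = 5.46
Sum = 60.187
60.187 < 61 → F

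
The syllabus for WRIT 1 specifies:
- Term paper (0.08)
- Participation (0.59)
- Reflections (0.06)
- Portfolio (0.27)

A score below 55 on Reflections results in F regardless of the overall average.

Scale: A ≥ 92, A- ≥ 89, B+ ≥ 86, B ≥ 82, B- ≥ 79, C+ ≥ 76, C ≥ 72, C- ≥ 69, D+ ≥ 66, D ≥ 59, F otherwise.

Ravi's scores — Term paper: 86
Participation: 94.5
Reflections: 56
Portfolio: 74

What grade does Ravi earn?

Reflections score 56 ≥ 55: minimum met.
Weighted total:
  Term paper 86 × 0.08 = 6.88
  Participation 94.5 × 0.59 = 55.755
  Reflections 56 × 0.06 = 3.36
  Portfolio 74 × 0.27 = 19.98
Sum = 85.975
85.975 is ≥ 82 and < 86 → B

B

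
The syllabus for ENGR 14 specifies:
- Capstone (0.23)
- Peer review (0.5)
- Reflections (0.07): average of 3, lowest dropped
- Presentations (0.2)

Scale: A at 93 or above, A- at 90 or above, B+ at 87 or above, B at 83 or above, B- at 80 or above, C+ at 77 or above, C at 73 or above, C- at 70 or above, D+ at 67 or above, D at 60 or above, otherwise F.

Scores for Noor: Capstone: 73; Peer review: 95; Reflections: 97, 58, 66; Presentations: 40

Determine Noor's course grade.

C+

Reflections: drop 58 → average of remaining 2 = 163/2 = 81.5
Weighted total:
  Capstone 73 × 0.23 = 16.79
  Peer review 95 × 0.5 = 47.5
  Reflections 81.5 × 0.07 = 5.705
  Presentations 40 × 0.2 = 8
Sum = 77.995
77.995 is ≥ 77 and < 80 → C+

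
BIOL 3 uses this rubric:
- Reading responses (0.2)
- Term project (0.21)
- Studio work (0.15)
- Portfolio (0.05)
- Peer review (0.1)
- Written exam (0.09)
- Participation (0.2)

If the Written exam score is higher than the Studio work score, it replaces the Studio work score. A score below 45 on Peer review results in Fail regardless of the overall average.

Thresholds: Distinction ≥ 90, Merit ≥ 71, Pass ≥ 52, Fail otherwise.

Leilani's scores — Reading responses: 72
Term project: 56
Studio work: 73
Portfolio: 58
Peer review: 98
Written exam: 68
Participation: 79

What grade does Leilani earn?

Merit

Written exam (68) ≤ Studio work (73), so Studio work stays at 73.
Peer review score 98 ≥ 45: minimum met.
Weighted total:
  Reading responses 72 × 0.2 = 14.4
  Term project 56 × 0.21 = 11.76
  Studio work 73 × 0.15 = 10.95
  Portfolio 58 × 0.05 = 2.9
  Peer review 98 × 0.1 = 9.8
  Written exam 68 × 0.09 = 6.12
  Participation 79 × 0.2 = 15.8
Sum = 71.73
71.73 is ≥ 71 and < 90 → Merit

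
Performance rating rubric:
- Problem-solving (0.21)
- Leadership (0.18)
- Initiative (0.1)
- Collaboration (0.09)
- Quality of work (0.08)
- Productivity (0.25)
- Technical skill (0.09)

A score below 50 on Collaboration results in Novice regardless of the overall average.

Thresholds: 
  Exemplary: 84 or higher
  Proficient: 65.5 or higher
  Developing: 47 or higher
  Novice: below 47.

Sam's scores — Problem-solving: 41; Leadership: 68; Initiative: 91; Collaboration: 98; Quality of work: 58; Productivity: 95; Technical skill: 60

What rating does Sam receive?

Collaboration score 98 ≥ 50: minimum met.
Weighted total:
  Problem-solving 41 × 0.21 = 8.61
  Leadership 68 × 0.18 = 12.24
  Initiative 91 × 0.1 = 9.1
  Collaboration 98 × 0.09 = 8.82
  Quality of work 58 × 0.08 = 4.64
  Productivity 95 × 0.25 = 23.75
  Technical skill 60 × 0.09 = 5.4
Sum = 72.56
72.56 is ≥ 65.5 and < 84 → Proficient

Proficient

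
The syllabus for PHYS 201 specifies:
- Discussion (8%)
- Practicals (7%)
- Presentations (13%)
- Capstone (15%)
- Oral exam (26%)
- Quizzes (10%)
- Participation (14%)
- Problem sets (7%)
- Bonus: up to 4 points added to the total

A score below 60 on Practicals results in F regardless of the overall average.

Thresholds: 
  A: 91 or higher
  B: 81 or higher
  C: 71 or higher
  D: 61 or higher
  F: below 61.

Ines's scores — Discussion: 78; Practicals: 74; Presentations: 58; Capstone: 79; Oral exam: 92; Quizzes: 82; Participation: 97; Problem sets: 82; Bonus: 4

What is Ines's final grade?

Practicals score 74 ≥ 60: minimum met.
Weighted total:
  Discussion 78 × 0.08 = 6.24
  Practicals 74 × 0.07 = 5.18
  Presentations 58 × 0.13 = 7.54
  Capstone 79 × 0.15 = 11.85
  Oral exam 92 × 0.26 = 23.92
  Quizzes 82 × 0.1 = 8.2
  Participation 97 × 0.14 = 13.58
  Problem sets 82 × 0.07 = 5.74
Sum = 82.25
Bonus: 82.25 + 4 = 86.25
86.25 is ≥ 81 and < 91 → B

B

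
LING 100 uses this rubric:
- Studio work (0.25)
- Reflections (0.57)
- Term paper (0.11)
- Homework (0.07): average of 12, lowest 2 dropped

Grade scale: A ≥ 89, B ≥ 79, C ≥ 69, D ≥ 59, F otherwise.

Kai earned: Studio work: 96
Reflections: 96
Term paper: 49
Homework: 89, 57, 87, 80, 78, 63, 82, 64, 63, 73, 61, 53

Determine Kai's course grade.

Homework: drop 53, 57 → average of remaining 10 = 740/10 = 74
Weighted total:
  Studio work 96 × 0.25 = 24
  Reflections 96 × 0.57 = 54.72
  Term paper 49 × 0.11 = 5.39
  Homework 74 × 0.07 = 5.18
Sum = 89.29
89.29 ≥ 89 → A

A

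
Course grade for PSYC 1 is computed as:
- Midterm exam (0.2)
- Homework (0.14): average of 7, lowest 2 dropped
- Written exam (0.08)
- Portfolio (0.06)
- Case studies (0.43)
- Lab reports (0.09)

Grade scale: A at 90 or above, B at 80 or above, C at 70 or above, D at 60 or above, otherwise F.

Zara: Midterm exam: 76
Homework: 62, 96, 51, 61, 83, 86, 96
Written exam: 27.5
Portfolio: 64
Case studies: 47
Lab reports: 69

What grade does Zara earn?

F

Homework: drop 51, 61 → average of remaining 5 = 423/5 = 84.6
Weighted total:
  Midterm exam 76 × 0.2 = 15.2
  Homework 84.6 × 0.14 = 11.844
  Written exam 27.5 × 0.08 = 2.2
  Portfolio 64 × 0.06 = 3.84
  Case studies 47 × 0.43 = 20.21
  Lab reports 69 × 0.09 = 6.21
Sum = 59.504
59.504 < 60 → F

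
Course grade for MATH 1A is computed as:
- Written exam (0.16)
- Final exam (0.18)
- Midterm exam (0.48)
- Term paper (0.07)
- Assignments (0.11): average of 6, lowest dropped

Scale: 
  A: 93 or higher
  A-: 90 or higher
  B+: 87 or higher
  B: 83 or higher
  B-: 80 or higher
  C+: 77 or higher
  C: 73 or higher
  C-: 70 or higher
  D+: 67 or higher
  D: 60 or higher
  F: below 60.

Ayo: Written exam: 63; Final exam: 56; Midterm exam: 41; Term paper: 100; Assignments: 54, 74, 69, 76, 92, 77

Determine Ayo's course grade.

F

Assignments: drop 54 → average of remaining 5 = 388/5 = 77.6
Weighted total:
  Written exam 63 × 0.16 = 10.08
  Final exam 56 × 0.18 = 10.08
  Midterm exam 41 × 0.48 = 19.68
  Term paper 100 × 0.07 = 7
  Assignments 77.6 × 0.11 = 8.536
Sum = 55.376
55.376 < 60 → F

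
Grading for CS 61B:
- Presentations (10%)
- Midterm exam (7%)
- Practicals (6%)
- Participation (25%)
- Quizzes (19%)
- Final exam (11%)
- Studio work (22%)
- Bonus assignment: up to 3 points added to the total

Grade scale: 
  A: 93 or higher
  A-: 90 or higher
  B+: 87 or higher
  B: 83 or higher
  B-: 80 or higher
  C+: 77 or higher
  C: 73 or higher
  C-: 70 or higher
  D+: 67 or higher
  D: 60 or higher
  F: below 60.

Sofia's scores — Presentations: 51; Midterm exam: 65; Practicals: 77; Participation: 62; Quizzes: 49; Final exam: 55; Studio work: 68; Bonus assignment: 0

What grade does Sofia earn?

D

Weighted total:
  Presentations 51 × 0.1 = 5.1
  Midterm exam 65 × 0.07 = 4.55
  Practicals 77 × 0.06 = 4.62
  Participation 62 × 0.25 = 15.5
  Quizzes 49 × 0.19 = 9.31
  Final exam 55 × 0.11 = 6.05
  Studio work 68 × 0.22 = 14.96
Sum = 60.09
Bonus assignment: 60.09 + 0 = 60.09
60.09 is ≥ 60 and < 67 → D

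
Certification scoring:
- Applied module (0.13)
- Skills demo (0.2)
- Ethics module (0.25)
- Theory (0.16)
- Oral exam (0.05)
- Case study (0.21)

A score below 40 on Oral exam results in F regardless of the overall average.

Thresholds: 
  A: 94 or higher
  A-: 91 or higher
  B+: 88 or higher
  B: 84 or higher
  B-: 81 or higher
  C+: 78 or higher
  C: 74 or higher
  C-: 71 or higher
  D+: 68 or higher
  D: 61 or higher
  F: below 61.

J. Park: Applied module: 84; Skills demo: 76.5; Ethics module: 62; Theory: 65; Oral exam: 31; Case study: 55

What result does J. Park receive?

F

Oral exam score 31 < 40: minimum not met.
Weighted total:
  Applied module 84 × 0.13 = 10.92
  Skills demo 76.5 × 0.2 = 15.3
  Ethics module 62 × 0.25 = 15.5
  Theory 65 × 0.16 = 10.4
  Oral exam 31 × 0.05 = 1.55
  Case study 55 × 0.21 = 11.55
Sum = 65.22
Because the Oral exam minimum was not met, the result is F.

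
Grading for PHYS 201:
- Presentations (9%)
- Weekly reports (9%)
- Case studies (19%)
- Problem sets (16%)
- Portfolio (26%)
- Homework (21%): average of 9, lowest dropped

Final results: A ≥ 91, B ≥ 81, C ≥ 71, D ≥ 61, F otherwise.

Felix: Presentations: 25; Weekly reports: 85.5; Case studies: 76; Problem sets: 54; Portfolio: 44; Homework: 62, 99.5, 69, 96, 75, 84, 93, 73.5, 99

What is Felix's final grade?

D

Homework: drop 62 → average of remaining 8 = 689/8 = 86.125
Weighted total:
  Presentations 25 × 0.09 = 2.25
  Weekly reports 85.5 × 0.09 = 7.695
  Case studies 76 × 0.19 = 14.44
  Problem sets 54 × 0.16 = 8.64
  Portfolio 44 × 0.26 = 11.44
  Homework 86.125 × 0.21 = 18.08625
Sum = 62.55125
62.55125 is ≥ 61 and < 71 → D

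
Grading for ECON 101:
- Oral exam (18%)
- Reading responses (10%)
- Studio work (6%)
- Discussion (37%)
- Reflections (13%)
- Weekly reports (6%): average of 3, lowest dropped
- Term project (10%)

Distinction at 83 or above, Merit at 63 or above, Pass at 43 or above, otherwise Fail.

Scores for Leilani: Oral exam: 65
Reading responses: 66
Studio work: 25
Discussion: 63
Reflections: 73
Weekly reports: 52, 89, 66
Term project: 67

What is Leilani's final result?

Weekly reports: drop 52 → average of remaining 2 = 155/2 = 77.5
Weighted total:
  Oral exam 65 × 0.18 = 11.7
  Reading responses 66 × 0.1 = 6.6
  Studio work 25 × 0.06 = 1.5
  Discussion 63 × 0.37 = 23.31
  Reflections 73 × 0.13 = 9.49
  Weekly reports 77.5 × 0.06 = 4.65
  Term project 67 × 0.1 = 6.7
Sum = 63.95
63.95 is ≥ 63 and < 83 → Merit

Merit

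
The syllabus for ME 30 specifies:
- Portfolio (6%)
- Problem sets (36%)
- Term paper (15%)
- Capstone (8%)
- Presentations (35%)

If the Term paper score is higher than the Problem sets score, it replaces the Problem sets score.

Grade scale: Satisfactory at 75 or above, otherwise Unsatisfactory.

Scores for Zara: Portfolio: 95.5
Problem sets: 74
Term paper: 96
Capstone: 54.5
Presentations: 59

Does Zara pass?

Term paper (96) > Problem sets (74), so Problem sets counts as 96.
Weighted total:
  Portfolio 95.5 × 0.06 = 5.73
  Problem sets 96 × 0.36 = 34.56
  Term paper 96 × 0.15 = 14.4
  Capstone 54.5 × 0.08 = 4.36
  Presentations 59 × 0.35 = 20.65
Sum = 79.7
79.7 ≥ 75 → Satisfactory

Satisfactory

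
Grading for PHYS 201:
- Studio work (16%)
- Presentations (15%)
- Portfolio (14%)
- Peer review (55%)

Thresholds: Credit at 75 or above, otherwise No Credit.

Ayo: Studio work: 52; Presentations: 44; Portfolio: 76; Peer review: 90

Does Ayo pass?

Weighted total:
  Studio work 52 × 0.16 = 8.32
  Presentations 44 × 0.15 = 6.6
  Portfolio 76 × 0.14 = 10.64
  Peer review 90 × 0.55 = 49.5
Sum = 75.06
75.06 ≥ 75 → Credit

Credit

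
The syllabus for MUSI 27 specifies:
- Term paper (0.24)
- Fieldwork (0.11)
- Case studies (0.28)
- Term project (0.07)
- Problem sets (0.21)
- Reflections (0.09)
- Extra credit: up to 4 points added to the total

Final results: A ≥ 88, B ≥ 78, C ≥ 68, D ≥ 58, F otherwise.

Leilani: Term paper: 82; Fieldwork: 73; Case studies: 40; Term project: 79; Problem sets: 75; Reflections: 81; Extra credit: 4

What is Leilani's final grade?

Weighted total:
  Term paper 82 × 0.24 = 19.68
  Fieldwork 73 × 0.11 = 8.03
  Case studies 40 × 0.28 = 11.2
  Term project 79 × 0.07 = 5.53
  Problem sets 75 × 0.21 = 15.75
  Reflections 81 × 0.09 = 7.29
Sum = 67.48
Extra credit: 67.48 + 4 = 71.48
71.48 is ≥ 68 and < 78 → C

C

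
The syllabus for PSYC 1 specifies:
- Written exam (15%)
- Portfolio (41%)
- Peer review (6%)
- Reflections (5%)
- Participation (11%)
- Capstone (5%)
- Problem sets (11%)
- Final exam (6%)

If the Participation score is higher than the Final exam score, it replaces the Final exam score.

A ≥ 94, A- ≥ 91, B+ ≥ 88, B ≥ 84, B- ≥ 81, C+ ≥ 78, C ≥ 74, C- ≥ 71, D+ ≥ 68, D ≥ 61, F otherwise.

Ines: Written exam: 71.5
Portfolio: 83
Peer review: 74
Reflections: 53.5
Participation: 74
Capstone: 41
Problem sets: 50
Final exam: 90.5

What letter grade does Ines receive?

Participation (74) ≤ Final exam (90.5), so Final exam stays at 90.5.
Weighted total:
  Written exam 71.5 × 0.15 = 10.725
  Portfolio 83 × 0.41 = 34.03
  Peer review 74 × 0.06 = 4.44
  Reflections 53.5 × 0.05 = 2.675
  Participation 74 × 0.11 = 8.14
  Capstone 41 × 0.05 = 2.05
  Problem sets 50 × 0.11 = 5.5
  Final exam 90.5 × 0.06 = 5.43
Sum = 72.99
72.99 is ≥ 71 and < 74 → C-

C-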